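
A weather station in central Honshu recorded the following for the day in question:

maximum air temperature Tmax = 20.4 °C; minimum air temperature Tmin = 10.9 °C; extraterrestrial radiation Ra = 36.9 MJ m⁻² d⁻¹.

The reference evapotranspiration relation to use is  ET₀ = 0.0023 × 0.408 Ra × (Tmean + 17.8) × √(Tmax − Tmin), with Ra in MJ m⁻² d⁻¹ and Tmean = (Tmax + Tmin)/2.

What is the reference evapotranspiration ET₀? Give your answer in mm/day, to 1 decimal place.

3.6 mm/day

Tmean = (20.4 + 10.9)/2 = 15.65 °C
0.408 Ra = 0.408 × 36.9 = 15.0552 mm/d equivalent
ET₀ = 0.0023 × 15.0552 × (15.65 + 17.8) × √9.5 = 0.0023 × 15.0552 × 33.45 × 3.0822 = 3.5700 mm/d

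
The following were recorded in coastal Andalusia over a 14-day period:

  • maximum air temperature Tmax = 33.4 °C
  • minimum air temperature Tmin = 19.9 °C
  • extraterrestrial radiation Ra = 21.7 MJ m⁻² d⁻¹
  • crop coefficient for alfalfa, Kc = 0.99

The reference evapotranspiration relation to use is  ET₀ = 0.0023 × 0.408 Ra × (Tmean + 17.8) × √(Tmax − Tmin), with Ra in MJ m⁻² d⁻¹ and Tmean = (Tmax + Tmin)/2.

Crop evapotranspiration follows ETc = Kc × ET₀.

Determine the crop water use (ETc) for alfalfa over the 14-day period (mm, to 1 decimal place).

46.1 mm

Tmean = (33.4 + 19.9)/2 = 26.65 °C
0.408 Ra = 0.408 × 21.7 = 8.8536 mm/d equivalent
ET₀ = 0.0023 × 8.8536 × (26.65 + 17.8) × √13.5 = 0.0023 × 8.8536 × 44.45 × 3.6742 = 3.3257 mm/d
ETc = Kc × ET₀ = 0.99 × 3.3257 = 3.2924 mm/d
Over 14 days: 3.2924 × 14 = 46.094 mm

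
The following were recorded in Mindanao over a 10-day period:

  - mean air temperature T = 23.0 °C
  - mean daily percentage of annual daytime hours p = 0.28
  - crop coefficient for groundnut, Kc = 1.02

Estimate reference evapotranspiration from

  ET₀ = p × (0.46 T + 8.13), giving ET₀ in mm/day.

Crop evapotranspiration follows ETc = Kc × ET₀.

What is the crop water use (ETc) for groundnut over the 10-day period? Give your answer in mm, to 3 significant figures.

ET₀ = 0.28 × (0.46 × 23.0 + 8.13) = 0.28 × 18.710 = 5.2388 mm/d
ETc = Kc × ET₀ = 1.02 × 5.2388 = 5.3436 mm/d
Over 10 days: 5.3436 × 10 = 53.436 mm

53.4 mm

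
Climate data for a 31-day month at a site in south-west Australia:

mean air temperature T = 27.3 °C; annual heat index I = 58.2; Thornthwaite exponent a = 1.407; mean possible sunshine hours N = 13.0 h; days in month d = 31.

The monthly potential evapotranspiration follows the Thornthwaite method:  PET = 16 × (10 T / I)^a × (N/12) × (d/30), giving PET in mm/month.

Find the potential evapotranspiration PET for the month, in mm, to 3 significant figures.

158 mm

10T/I = 10 × 27.3 / 58.2 = 4.6907
(10T/I)^a = 4.6907^1.407 = 8.7990
Uncorrected PET = 16 × 8.7990 = 140.784 mm
Correction = (N/12)(d/30) = (13.0/12)(31/30) = 1.1194
PET = 140.784 × 1.1194 = 157.594 mm/month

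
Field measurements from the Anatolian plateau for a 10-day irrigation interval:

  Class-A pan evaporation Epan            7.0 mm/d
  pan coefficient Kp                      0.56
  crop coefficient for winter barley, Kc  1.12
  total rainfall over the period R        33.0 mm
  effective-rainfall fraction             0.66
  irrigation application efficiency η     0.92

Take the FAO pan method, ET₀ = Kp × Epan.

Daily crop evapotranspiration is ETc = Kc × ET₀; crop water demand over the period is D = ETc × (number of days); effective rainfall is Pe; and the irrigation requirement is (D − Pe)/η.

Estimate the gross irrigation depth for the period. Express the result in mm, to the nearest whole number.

24 mm

ET₀ = 0.56 × 7.0 = 3.9200 mm/d
ETc = Kc × ET₀ = 1.12 × 3.9200 = 4.3904 mm/d
Crop demand D = ETc × 10 d = 4.3904 × 10 = 43.904 mm
Pe = 0.66 × 33.0 = 21.780 mm
D − Pe = 43.904 − 21.780 = 22.124 mm
Gross irrigation = 22.124 / 0.92 = 24.048 mm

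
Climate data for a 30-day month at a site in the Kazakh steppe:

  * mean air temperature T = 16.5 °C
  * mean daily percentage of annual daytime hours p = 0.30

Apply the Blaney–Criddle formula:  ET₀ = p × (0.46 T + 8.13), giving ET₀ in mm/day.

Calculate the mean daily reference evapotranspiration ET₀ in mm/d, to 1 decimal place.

ET₀ = 0.30 × (0.46 × 16.5 + 8.13) = 0.30 × 15.720 = 4.7160 mm/d

4.7 mm/d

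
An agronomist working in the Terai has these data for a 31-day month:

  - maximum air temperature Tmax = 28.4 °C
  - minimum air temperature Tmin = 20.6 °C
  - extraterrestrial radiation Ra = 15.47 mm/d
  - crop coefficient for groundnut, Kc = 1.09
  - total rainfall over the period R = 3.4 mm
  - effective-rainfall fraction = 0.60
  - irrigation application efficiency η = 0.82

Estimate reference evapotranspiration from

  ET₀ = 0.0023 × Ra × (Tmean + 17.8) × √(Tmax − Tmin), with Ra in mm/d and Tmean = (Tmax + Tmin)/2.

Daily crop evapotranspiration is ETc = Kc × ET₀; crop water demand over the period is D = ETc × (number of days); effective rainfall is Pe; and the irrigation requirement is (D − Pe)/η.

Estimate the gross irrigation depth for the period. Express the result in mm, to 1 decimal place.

170.7 mm

Tmean = (28.4 + 20.6)/2 = 24.50 °C
ET₀ = 0.0023 × 15.47 × (24.50 + 17.8) × √7.8 = 0.0023 × 15.47 × 42.30 × 2.7928 = 4.2034 mm/d
ETc = Kc × ET₀ = 1.09 × 4.2034 = 4.5817 mm/d
Crop demand D = ETc × 31 d = 4.5817 × 31 = 142.033 mm
Pe = 0.60 × 3.4 = 2.040 mm
D − Pe = 142.033 − 2.040 = 139.993 mm
Gross irrigation = 139.993 / 0.82 = 170.723 mm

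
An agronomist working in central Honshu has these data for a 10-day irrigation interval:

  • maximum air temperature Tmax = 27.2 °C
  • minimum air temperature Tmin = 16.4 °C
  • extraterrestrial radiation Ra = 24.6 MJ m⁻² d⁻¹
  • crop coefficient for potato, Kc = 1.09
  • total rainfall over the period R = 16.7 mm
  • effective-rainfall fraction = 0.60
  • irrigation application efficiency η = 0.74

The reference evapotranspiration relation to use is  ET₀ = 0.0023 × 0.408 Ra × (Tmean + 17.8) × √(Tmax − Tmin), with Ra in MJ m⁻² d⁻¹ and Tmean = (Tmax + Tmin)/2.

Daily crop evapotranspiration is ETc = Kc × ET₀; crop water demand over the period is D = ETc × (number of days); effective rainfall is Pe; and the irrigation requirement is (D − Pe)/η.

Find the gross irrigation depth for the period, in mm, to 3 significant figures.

30.7 mm

Tmean = (27.2 + 16.4)/2 = 21.80 °C
0.408 Ra = 0.408 × 24.6 = 10.0368 mm/d equivalent
ET₀ = 0.0023 × 10.0368 × (21.80 + 17.8) × √10.8 = 0.0023 × 10.0368 × 39.60 × 3.2863 = 3.0042 mm/d
ETc = Kc × ET₀ = 1.09 × 3.0042 = 3.2746 mm/d
Crop demand D = ETc × 10 d = 3.2746 × 10 = 32.746 mm
Pe = 0.60 × 16.7 = 10.020 mm
D − Pe = 32.746 − 10.020 = 22.726 mm
Gross irrigation = 22.726 / 0.74 = 30.711 mm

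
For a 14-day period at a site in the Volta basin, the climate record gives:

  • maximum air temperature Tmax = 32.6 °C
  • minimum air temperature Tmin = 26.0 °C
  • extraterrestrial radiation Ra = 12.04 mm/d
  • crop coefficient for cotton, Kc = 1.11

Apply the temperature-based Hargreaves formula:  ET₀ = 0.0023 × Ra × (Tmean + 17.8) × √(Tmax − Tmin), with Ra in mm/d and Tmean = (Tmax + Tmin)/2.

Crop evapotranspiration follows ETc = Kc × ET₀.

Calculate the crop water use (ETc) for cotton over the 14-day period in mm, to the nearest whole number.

52 mm

Tmean = (32.6 + 26.0)/2 = 29.30 °C
ET₀ = 0.0023 × 12.04 × (29.30 + 17.8) × √6.6 = 0.0023 × 12.04 × 47.10 × 2.5690 = 3.3507 mm/d
ETc = Kc × ET₀ = 1.11 × 3.3507 = 3.7193 mm/d
Over 14 days: 3.7193 × 14 = 52.070 mm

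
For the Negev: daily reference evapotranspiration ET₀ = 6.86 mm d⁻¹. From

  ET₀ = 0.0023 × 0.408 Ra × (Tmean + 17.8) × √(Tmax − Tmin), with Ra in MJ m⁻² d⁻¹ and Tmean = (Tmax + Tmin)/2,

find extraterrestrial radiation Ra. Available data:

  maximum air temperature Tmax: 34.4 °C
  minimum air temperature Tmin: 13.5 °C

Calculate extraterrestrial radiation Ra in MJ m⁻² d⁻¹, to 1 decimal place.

38.3 MJ m⁻² d⁻¹

Tmean = (34.4+13.5)/2 = 23.95 °C; ΔT = 20.9
Ra = ET₀ / [0.0023 × 0.408 × (Tmean+17.8) × √ΔT]
   = 6.86 / (0.0023 × 0.408 × 41.75 × 4.5717) = 38.300 MJ m⁻² d⁻¹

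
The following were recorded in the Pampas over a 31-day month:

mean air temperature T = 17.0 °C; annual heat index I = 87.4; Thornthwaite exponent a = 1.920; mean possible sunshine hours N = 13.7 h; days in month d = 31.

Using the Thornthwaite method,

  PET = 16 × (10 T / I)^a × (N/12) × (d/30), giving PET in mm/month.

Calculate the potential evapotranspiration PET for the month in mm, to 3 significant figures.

10T/I = 10 × 17.0 / 87.4 = 1.9451
(10T/I)^a = 1.9451^1.920 = 3.5873
Uncorrected PET = 16 × 3.5873 = 57.397 mm
Correction = (N/12)(d/30) = (13.7/12)(31/30) = 1.1797
PET = 57.397 × 1.1797 = 67.711 mm/month

67.7 mm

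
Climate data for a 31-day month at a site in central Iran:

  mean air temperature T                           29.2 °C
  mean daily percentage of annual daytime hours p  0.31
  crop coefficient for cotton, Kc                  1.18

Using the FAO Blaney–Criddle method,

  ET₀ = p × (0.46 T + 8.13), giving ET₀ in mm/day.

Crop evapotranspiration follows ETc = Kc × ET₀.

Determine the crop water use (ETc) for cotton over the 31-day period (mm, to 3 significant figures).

245 mm

ET₀ = 0.31 × (0.46 × 29.2 + 8.13) = 0.31 × 21.562 = 6.6842 mm/d
ETc = Kc × ET₀ = 1.18 × 6.6842 = 7.8874 mm/d
Over 31 days: 7.8874 × 31 = 244.509 mm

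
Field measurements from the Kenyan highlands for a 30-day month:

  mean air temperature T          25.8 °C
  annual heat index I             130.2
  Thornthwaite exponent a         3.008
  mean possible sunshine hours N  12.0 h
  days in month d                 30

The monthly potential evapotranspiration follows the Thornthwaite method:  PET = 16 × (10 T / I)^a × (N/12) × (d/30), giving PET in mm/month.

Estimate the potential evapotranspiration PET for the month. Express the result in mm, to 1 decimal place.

10T/I = 10 × 25.8 / 130.2 = 1.9816
(10T/I)^a = 1.9816^3.008 = 7.8239
Uncorrected PET = 16 × 7.8239 = 125.182 mm
Correction = (N/12)(d/30) = (12.0/12)(30/30) = 1.0000
PET = 125.182 × 1.0000 = 125.182 mm/month

125.2 mm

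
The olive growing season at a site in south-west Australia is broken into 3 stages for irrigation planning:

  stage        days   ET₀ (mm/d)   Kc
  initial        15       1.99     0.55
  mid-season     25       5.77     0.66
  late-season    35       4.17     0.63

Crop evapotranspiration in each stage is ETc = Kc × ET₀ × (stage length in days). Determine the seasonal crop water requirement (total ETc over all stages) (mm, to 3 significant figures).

initial: 0.55 × 1.99 × 15 = 16.42 mm
mid-season: 0.66 × 5.77 × 25 = 95.21 mm
late-season: 0.63 × 4.17 × 35 = 91.95 mm
Seasonal total = 203.58 mm

204 mm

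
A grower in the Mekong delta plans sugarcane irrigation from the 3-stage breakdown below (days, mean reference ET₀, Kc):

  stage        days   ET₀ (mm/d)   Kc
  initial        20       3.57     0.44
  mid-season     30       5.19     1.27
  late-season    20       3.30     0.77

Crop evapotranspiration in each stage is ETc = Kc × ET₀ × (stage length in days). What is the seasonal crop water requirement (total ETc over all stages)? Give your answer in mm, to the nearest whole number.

280 mm

initial: 0.44 × 3.57 × 20 = 31.42 mm
mid-season: 1.27 × 5.19 × 30 = 197.74 mm
late-season: 0.77 × 3.30 × 20 = 50.82 mm
Seasonal total = 279.98 mm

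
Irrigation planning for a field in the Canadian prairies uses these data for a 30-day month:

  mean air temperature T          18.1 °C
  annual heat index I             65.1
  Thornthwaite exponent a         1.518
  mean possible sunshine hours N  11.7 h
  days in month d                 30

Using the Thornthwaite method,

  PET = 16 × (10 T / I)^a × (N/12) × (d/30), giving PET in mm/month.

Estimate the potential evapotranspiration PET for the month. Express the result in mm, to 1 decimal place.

10T/I = 10 × 18.1 / 65.1 = 2.7803
(10T/I)^a = 2.7803^1.518 = 4.7221
Uncorrected PET = 16 × 4.7221 = 75.554 mm
Correction = (N/12)(d/30) = (11.7/12)(30/30) = 0.9750
PET = 75.554 × 0.9750 = 73.665 mm/month

73.7 mm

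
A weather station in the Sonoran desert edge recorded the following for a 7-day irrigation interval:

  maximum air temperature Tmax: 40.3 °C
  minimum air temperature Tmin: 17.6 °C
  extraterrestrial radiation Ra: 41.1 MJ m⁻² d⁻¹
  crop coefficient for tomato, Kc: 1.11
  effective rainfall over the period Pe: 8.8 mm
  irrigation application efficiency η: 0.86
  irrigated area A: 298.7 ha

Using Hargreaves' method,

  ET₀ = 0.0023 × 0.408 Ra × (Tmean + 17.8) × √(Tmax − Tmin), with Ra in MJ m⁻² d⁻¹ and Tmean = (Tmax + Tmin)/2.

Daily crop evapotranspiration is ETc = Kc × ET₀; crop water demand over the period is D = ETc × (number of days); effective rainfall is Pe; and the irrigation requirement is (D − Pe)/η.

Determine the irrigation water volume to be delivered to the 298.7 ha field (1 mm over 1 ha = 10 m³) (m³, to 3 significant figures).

Tmean = (40.3 + 17.6)/2 = 28.95 °C
0.408 Ra = 0.408 × 41.1 = 16.7688 mm/d equivalent
ET₀ = 0.0023 × 16.7688 × (28.95 + 17.8) × √22.7 = 0.0023 × 16.7688 × 46.75 × 4.7645 = 8.5907 mm/d
ETc = Kc × ET₀ = 1.11 × 8.5907 = 9.5357 mm/d
Crop demand D = ETc × 7 d = 9.5357 × 7 = 66.750 mm
D − Pe = 66.750 − 8.8 = 57.950 mm
Gross irrigation = 57.950 / 0.86 = 67.384 mm
Volume = 67.384 mm × 298.7 ha × 10 = 201276.0 m³

201000 m³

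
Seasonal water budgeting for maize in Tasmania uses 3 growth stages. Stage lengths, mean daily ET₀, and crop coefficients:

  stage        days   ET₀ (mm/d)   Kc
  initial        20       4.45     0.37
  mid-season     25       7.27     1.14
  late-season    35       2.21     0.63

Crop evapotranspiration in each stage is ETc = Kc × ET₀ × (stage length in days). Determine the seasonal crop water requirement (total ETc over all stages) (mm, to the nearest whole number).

initial: 0.37 × 4.45 × 20 = 32.93 mm
mid-season: 1.14 × 7.27 × 25 = 207.20 mm
late-season: 0.63 × 2.21 × 35 = 48.73 mm
Seasonal total = 288.86 mm

289 mm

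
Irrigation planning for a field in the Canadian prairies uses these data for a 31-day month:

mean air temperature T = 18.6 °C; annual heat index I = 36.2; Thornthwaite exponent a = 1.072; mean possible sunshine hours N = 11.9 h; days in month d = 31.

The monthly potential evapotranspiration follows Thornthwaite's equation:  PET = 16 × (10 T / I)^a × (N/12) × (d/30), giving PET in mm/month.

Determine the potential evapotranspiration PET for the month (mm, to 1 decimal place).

94.8 mm

10T/I = 10 × 18.6 / 36.2 = 5.1381
(10T/I)^a = 5.1381^1.072 = 5.7807
Uncorrected PET = 16 × 5.7807 = 92.491 mm
Correction = (N/12)(d/30) = (11.9/12)(31/30) = 1.0247
PET = 92.491 × 1.0247 = 94.776 mm/month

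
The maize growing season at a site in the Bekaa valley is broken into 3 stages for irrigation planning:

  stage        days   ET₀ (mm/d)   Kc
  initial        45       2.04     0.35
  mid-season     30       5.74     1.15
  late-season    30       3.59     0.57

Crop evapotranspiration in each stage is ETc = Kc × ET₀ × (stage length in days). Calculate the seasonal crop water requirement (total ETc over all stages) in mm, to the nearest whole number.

292 mm

initial: 0.35 × 2.04 × 45 = 32.13 mm
mid-season: 1.15 × 5.74 × 30 = 198.03 mm
late-season: 0.57 × 3.59 × 30 = 61.39 mm
Seasonal total = 291.55 mm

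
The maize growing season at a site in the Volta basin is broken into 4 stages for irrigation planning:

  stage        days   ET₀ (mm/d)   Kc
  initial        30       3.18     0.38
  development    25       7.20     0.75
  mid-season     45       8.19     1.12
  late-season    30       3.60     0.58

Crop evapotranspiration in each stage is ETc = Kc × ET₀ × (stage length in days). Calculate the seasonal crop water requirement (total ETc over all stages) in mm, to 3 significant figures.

647 mm

initial: 0.38 × 3.18 × 30 = 36.25 mm
development: 0.75 × 7.20 × 25 = 135.00 mm
mid-season: 1.12 × 8.19 × 45 = 412.78 mm
late-season: 0.58 × 3.60 × 30 = 62.64 mm
Seasonal total = 646.67 mm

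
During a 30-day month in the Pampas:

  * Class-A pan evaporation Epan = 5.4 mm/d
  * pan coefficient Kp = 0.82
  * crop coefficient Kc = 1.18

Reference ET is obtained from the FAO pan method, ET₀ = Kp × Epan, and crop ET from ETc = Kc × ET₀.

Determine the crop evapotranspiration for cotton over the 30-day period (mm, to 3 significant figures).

157 mm

ET₀ = 0.82 × 5.4 = 4.4280 mm/d
ETc = Kc × ET₀ = 1.18 × 4.4280 = 5.2250 mm/d
Over 30 days: 5.2250 × 30 = 156.750 mm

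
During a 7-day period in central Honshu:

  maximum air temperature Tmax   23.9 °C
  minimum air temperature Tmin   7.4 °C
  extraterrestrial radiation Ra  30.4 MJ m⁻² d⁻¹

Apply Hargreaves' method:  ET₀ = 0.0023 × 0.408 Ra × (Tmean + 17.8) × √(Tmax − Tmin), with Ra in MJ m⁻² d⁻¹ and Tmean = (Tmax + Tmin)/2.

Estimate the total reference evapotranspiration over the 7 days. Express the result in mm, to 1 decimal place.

Tmean = (23.9 + 7.4)/2 = 15.65 °C
0.408 Ra = 0.408 × 30.4 = 12.4032 mm/d equivalent
ET₀ = 0.0023 × 12.4032 × (15.65 + 17.8) × √16.5 = 0.0023 × 12.4032 × 33.45 × 4.0620 = 3.8761 mm/d
Over 7 days: 3.8761 × 7 = 27.133 mm

27.1 mm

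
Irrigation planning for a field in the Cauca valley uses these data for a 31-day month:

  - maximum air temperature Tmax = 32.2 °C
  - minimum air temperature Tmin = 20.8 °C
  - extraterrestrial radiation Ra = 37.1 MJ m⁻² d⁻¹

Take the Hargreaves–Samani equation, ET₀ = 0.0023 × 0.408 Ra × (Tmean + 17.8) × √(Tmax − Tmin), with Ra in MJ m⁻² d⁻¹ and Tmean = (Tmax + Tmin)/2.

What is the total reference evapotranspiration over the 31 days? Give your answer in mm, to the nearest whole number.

161 mm

Tmean = (32.2 + 20.8)/2 = 26.50 °C
0.408 Ra = 0.408 × 37.1 = 15.1368 mm/d equivalent
ET₀ = 0.0023 × 15.1368 × (26.50 + 17.8) × √11.4 = 0.0023 × 15.1368 × 44.30 × 3.3764 = 5.2074 mm/d
Over 31 days: 5.2074 × 31 = 161.429 mm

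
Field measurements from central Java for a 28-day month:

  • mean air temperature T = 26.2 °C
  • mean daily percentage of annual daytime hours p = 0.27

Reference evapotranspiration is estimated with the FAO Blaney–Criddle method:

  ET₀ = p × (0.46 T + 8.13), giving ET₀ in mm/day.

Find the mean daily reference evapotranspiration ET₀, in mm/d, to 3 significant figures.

ET₀ = 0.27 × (0.46 × 26.2 + 8.13) = 0.27 × 20.182 = 5.4491 mm/d

5.45 mm/d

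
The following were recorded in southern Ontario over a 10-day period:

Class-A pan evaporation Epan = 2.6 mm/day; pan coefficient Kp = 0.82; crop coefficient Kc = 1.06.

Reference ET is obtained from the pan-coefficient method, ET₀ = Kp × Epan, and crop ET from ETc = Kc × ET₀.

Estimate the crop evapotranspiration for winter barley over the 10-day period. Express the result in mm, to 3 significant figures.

22.6 mm

ET₀ = 0.82 × 2.6 = 2.1320 mm/d
ETc = Kc × ET₀ = 1.06 × 2.1320 = 2.2599 mm/d
Over 10 days: 2.2599 × 10 = 22.599 mm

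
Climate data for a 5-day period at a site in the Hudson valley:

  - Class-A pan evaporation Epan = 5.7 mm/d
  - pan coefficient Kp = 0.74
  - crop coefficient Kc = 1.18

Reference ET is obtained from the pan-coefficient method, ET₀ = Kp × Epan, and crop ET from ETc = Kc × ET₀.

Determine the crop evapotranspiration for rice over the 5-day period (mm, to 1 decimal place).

ET₀ = 0.74 × 5.7 = 4.2180 mm/d
ETc = Kc × ET₀ = 1.18 × 4.2180 = 4.9772 mm/d
Over 5 days: 4.9772 × 5 = 24.886 mm

24.9 mm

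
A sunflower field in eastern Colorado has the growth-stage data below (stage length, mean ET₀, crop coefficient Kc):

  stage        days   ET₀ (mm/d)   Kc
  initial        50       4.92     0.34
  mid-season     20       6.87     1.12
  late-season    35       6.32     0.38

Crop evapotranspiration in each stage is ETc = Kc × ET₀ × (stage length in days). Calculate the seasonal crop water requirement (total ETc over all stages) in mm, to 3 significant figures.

322 mm

initial: 0.34 × 4.92 × 50 = 83.64 mm
mid-season: 1.12 × 6.87 × 20 = 153.89 mm
late-season: 0.38 × 6.32 × 35 = 84.06 mm
Seasonal total = 321.59 mm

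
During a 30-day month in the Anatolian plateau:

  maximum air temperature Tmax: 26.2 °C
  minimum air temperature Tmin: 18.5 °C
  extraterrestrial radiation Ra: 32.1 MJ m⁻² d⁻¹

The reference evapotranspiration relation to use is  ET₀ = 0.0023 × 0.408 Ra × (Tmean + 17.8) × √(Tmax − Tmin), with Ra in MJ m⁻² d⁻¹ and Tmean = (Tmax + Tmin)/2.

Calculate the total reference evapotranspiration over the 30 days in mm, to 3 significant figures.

Tmean = (26.2 + 18.5)/2 = 22.35 °C
0.408 Ra = 0.408 × 32.1 = 13.0968 mm/d equivalent
ET₀ = 0.0023 × 13.0968 × (22.35 + 17.8) × √7.7 = 0.0023 × 13.0968 × 40.15 × 2.7749 = 3.3560 mm/d
Over 30 days: 3.3560 × 30 = 100.680 mm

101 mm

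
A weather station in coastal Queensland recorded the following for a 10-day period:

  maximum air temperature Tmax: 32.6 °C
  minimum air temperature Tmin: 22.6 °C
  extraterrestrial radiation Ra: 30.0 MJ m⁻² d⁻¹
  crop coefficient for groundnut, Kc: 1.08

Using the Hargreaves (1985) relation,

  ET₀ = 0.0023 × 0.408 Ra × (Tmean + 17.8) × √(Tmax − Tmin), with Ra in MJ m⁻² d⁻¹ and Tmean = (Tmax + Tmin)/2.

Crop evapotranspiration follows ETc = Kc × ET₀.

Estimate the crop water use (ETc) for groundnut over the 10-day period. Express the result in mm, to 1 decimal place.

Tmean = (32.6 + 22.6)/2 = 27.60 °C
0.408 Ra = 0.408 × 30.0 = 12.2400 mm/d equivalent
ET₀ = 0.0023 × 12.2400 × (27.60 + 17.8) × √10.0 = 0.0023 × 12.2400 × 45.40 × 3.1623 = 4.0417 mm/d
ETc = Kc × ET₀ = 1.08 × 4.0417 = 4.3650 mm/d
Over 10 days: 4.3650 × 10 = 43.650 mm

43.7 mm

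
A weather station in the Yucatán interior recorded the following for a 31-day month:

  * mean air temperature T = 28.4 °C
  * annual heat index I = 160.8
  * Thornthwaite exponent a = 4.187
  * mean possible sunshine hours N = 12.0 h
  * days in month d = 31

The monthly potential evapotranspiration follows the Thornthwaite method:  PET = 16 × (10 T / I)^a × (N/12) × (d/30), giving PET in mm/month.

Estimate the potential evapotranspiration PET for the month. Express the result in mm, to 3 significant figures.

10T/I = 10 × 28.4 / 160.8 = 1.7662
(10T/I)^a = 1.7662^4.187 = 10.8232
Uncorrected PET = 16 × 10.8232 = 173.171 mm
Correction = (N/12)(d/30) = (12.0/12)(31/30) = 1.0333
PET = 173.171 × 1.0333 = 178.938 mm/month

179 mm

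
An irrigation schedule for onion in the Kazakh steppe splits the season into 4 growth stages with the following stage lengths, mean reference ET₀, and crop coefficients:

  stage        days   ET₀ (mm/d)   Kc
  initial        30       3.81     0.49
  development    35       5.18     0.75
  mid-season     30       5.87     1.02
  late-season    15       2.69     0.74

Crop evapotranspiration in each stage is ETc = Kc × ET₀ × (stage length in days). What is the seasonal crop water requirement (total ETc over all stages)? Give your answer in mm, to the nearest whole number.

401 mm

initial: 0.49 × 3.81 × 30 = 56.01 mm
development: 0.75 × 5.18 × 35 = 135.98 mm
mid-season: 1.02 × 5.87 × 30 = 179.62 mm
late-season: 0.74 × 2.69 × 15 = 29.86 mm
Seasonal total = 401.47 mm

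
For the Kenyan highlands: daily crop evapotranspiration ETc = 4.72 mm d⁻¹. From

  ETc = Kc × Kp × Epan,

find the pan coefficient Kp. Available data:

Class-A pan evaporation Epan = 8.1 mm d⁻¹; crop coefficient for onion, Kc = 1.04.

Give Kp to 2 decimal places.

0.56

ETc = Kc × Kp × Epan  ⇒  Kp = ETc / (Kc × Epan)
Kp = 4.72 / (1.04 × 8.1) = 4.72 / 8.424 = 0.5603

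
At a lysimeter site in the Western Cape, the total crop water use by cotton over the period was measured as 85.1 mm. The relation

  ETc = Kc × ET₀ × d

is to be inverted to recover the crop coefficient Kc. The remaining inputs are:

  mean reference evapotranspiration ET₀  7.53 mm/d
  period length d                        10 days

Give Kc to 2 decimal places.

ETc = Kc × ET₀ × d  ⇒  Kc = ETc / (ET₀ × d)
Kc = 85.1 / (7.53 × 10) = 85.1 / 75.30 = 1.1301

1.13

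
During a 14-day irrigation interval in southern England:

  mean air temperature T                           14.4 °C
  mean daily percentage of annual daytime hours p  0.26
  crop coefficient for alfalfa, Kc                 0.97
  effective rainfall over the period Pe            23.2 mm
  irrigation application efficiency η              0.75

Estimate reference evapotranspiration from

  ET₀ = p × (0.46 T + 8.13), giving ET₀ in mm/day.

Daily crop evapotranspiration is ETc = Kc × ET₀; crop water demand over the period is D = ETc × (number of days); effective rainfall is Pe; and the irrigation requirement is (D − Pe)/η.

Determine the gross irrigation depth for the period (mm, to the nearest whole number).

ET₀ = 0.26 × (0.46 × 14.4 + 8.13) = 0.26 × 14.754 = 3.8360 mm/d
ETc = Kc × ET₀ = 0.97 × 3.8360 = 3.7209 mm/d
Crop demand D = ETc × 14 d = 3.7209 × 14 = 52.093 mm
D − Pe = 52.093 − 23.2 = 28.893 mm
Gross irrigation = 28.893 / 0.75 = 38.524 mm

39 mm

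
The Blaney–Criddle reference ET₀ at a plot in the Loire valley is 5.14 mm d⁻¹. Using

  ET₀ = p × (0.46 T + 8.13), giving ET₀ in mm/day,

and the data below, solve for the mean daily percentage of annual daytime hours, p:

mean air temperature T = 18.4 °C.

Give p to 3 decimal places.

p = ET₀ / (0.46 T + 8.13) = 5.14 / (0.46 × 18.4 + 8.13) = 5.14 / 16.594 = 0.3098

0.310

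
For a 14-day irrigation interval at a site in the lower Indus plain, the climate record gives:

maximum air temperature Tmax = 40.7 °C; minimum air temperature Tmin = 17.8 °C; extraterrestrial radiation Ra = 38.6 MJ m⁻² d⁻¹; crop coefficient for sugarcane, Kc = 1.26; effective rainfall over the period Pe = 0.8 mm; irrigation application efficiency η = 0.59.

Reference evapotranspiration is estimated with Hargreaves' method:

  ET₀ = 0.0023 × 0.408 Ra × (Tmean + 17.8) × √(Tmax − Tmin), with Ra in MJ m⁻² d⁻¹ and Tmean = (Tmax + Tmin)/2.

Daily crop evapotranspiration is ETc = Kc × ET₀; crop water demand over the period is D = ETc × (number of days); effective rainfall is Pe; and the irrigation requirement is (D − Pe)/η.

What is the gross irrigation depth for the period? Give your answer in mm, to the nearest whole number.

Tmean = (40.7 + 17.8)/2 = 29.25 °C
0.408 Ra = 0.408 × 38.6 = 15.7488 mm/d equivalent
ET₀ = 0.0023 × 15.7488 × (29.25 + 17.8) × √22.9 = 0.0023 × 15.7488 × 47.05 × 4.7854 = 8.1555 mm/d
ETc = Kc × ET₀ = 1.26 × 8.1555 = 10.2759 mm/d
Crop demand D = ETc × 14 d = 10.2759 × 14 = 143.863 mm
D − Pe = 143.863 − 0.8 = 143.063 mm
Gross irrigation = 143.063 / 0.59 = 242.480 mm

242 mm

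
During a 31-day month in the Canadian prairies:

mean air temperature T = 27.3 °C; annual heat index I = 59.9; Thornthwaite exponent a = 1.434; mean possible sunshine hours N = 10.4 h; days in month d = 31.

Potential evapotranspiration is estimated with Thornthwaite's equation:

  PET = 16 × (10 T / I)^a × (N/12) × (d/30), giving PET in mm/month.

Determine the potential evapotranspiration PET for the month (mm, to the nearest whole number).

126 mm

10T/I = 10 × 27.3 / 59.9 = 4.5576
(10T/I)^a = 4.5576^1.434 = 8.8029
Uncorrected PET = 16 × 8.8029 = 140.846 mm
Correction = (N/12)(d/30) = (10.4/12)(31/30) = 0.8956
PET = 140.846 × 0.8956 = 126.142 mm/month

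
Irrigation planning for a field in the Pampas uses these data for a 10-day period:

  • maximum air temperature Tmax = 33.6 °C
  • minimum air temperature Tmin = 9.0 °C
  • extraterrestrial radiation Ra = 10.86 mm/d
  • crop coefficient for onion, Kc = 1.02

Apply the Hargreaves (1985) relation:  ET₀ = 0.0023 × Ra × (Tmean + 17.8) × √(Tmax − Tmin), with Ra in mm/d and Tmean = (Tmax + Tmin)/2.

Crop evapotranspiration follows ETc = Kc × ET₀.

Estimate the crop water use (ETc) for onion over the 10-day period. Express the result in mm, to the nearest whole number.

Tmean = (33.6 + 9.0)/2 = 21.30 °C
ET₀ = 0.0023 × 10.86 × (21.30 + 17.8) × √24.6 = 0.0023 × 10.86 × 39.10 × 4.9598 = 4.8439 mm/d
ETc = Kc × ET₀ = 1.02 × 4.8439 = 4.9408 mm/d
Over 10 days: 4.9408 × 10 = 49.408 mm

49 mm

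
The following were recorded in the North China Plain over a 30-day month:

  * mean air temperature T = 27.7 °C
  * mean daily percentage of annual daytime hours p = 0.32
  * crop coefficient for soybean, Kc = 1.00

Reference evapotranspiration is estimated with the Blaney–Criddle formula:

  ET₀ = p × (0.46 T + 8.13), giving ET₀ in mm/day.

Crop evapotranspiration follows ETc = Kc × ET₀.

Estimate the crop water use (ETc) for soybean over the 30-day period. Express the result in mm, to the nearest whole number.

ET₀ = 0.32 × (0.46 × 27.7 + 8.13) = 0.32 × 20.872 = 6.6790 mm/d
ETc = Kc × ET₀ = 1.00 × 6.6790 = 6.6790 mm/d
Over 30 days: 6.6790 × 30 = 200.370 mm

200 mm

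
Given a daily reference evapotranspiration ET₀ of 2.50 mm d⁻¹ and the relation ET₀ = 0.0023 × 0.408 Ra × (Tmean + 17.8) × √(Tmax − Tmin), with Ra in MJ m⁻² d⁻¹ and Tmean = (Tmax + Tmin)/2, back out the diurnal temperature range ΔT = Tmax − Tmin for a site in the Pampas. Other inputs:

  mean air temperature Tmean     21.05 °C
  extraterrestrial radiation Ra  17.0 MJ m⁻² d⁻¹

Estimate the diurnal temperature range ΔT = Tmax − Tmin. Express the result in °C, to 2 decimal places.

√ΔT = ET₀ / [0.0023 × 0.408 × Ra × (Tmean+17.8)] = 2.50 / (0.0023 × 6.9360 × 38.85) = 4.0338
ΔT = 4.0338² = 16.272 °C

16.27 °C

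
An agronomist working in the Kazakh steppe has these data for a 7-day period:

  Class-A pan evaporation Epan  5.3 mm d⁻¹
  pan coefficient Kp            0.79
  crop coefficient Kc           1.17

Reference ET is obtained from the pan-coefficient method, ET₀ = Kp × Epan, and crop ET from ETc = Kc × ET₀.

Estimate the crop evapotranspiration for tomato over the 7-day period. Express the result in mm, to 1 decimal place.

ET₀ = 0.79 × 5.3 = 4.1870 mm/d
ETc = Kc × ET₀ = 1.17 × 4.1870 = 4.8988 mm/d
Over 7 days: 4.8988 × 7 = 34.292 mm

34.3 mm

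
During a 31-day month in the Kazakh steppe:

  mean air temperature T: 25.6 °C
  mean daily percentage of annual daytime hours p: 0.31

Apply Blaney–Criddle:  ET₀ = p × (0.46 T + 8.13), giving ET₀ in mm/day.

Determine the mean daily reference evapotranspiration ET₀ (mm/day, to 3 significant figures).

ET₀ = 0.31 × (0.46 × 25.6 + 8.13) = 0.31 × 19.906 = 6.1709 mm/d

6.17 mm/day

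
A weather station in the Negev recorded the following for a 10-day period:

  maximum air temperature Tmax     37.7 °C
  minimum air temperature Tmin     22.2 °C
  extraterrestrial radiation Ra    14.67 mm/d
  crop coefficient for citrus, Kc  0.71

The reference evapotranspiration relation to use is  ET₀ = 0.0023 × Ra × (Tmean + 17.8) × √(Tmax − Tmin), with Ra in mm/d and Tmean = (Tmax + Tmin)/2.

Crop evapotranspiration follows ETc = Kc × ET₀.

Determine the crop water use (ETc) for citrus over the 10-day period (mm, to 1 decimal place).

45.0 mm

Tmean = (37.7 + 22.2)/2 = 29.95 °C
ET₀ = 0.0023 × 14.67 × (29.95 + 17.8) × √15.5 = 0.0023 × 14.67 × 47.75 × 3.9370 = 6.3430 mm/d
ETc = Kc × ET₀ = 0.71 × 6.3430 = 4.5035 mm/d
Over 10 days: 4.5035 × 10 = 45.035 mm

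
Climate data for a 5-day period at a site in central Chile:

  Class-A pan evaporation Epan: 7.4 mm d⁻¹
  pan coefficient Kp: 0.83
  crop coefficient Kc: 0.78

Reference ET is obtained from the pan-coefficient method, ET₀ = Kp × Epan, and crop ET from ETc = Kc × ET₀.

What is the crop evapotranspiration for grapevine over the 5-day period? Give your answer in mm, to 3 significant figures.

ET₀ = 0.83 × 7.4 = 6.1420 mm/d
ETc = Kc × ET₀ = 0.78 × 6.1420 = 4.7908 mm/d
Over 5 days: 4.7908 × 5 = 23.954 mm

24.0 mm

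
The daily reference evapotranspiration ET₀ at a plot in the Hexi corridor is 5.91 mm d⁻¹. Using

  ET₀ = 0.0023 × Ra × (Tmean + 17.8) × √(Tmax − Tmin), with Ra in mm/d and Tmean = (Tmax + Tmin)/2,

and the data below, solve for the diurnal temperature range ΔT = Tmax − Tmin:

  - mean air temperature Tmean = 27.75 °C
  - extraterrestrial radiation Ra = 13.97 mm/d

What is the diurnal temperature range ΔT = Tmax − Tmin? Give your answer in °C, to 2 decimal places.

16.31 °C

√ΔT = ET₀ / [0.0023 × Ra × (Tmean+17.8)] = 5.91 / (0.0023 × 13.97 × 45.55) = 4.0381
ΔT = 4.0381² = 16.306 °C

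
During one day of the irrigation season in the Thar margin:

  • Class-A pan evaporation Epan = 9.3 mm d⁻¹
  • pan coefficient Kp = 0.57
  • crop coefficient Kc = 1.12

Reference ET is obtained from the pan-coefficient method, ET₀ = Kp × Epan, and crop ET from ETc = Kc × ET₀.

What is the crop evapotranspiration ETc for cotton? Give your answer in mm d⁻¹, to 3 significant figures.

ET₀ = 0.57 × 9.3 = 5.3010 mm/d
ETc = Kc × ET₀ = 1.12 × 5.3010 = 5.9371 mm/d

5.94 mm d⁻¹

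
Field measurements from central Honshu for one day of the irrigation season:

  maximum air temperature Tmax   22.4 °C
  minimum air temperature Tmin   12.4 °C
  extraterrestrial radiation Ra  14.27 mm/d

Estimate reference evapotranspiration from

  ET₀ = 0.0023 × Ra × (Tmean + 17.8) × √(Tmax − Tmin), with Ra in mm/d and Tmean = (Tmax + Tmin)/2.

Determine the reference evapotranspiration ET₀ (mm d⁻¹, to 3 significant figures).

3.65 mm d⁻¹

Tmean = (22.4 + 12.4)/2 = 17.40 °C
ET₀ = 0.0023 × 14.27 × (17.40 + 17.8) × √10.0 = 0.0023 × 14.27 × 35.20 × 3.1623 = 3.6534 mm/d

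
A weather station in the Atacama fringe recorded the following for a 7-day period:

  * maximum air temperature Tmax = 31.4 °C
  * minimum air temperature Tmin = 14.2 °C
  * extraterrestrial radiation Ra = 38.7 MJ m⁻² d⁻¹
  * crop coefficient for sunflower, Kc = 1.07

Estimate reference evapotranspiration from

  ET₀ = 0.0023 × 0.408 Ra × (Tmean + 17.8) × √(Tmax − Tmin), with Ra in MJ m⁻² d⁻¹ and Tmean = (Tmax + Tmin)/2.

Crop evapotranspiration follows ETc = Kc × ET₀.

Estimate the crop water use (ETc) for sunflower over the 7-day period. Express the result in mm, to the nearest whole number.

46 mm

Tmean = (31.4 + 14.2)/2 = 22.80 °C
0.408 Ra = 0.408 × 38.7 = 15.7896 mm/d equivalent
ET₀ = 0.0023 × 15.7896 × (22.80 + 17.8) × √17.2 = 0.0023 × 15.7896 × 40.60 × 4.1473 = 6.1149 mm/d
ETc = Kc × ET₀ = 1.07 × 6.1149 = 6.5429 mm/d
Over 7 days: 6.5429 × 7 = 45.800 mm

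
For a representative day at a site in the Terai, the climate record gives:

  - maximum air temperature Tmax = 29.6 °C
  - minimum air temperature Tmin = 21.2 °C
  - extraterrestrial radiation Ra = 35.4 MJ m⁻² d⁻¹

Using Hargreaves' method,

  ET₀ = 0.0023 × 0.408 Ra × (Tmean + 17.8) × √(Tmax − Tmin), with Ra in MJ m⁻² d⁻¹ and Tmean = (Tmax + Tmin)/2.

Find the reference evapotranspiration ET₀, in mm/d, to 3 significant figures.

4.16 mm/d

Tmean = (29.6 + 21.2)/2 = 25.40 °C
0.408 Ra = 0.408 × 35.4 = 14.4432 mm/d equivalent
ET₀ = 0.0023 × 14.4432 × (25.40 + 17.8) × √8.4 = 0.0023 × 14.4432 × 43.20 × 2.8983 = 4.1593 mm/d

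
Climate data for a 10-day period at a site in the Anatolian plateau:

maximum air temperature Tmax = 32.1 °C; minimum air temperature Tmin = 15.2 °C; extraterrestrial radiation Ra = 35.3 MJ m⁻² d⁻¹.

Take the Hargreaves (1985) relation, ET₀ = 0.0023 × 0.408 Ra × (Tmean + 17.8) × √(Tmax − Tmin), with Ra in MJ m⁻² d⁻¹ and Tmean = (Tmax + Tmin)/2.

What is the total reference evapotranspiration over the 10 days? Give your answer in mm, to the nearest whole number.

Tmean = (32.1 + 15.2)/2 = 23.65 °C
0.408 Ra = 0.408 × 35.3 = 14.4024 mm/d equivalent
ET₀ = 0.0023 × 14.4024 × (23.65 + 17.8) × √16.9 = 0.0023 × 14.4024 × 41.45 × 4.1110 = 5.6446 mm/d
Over 10 days: 5.6446 × 10 = 56.446 mm

56 mm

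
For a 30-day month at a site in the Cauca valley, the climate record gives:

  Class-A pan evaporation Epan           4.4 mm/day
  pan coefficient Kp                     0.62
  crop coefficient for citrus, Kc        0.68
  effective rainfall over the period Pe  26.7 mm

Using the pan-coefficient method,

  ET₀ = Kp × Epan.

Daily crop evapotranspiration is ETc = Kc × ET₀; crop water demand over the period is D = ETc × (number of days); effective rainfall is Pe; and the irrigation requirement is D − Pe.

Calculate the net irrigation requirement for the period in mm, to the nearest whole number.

29 mm

ET₀ = 0.62 × 4.4 = 2.7280 mm/d
ETc = Kc × ET₀ = 0.68 × 2.7280 = 1.8550 mm/d
Crop demand D = ETc × 30 d = 1.8550 × 30 = 55.650 mm
D − Pe = 55.650 − 26.7 = 28.950 mm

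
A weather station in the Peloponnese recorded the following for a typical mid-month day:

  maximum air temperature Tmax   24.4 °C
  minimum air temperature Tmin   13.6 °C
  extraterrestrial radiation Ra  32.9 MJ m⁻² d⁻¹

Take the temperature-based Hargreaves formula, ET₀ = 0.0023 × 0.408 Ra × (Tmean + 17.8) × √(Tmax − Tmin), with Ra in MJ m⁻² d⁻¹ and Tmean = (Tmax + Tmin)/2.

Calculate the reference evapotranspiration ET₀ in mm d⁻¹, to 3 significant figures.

Tmean = (24.4 + 13.6)/2 = 19.00 °C
0.408 Ra = 0.408 × 32.9 = 13.4232 mm/d equivalent
ET₀ = 0.0023 × 13.4232 × (19.00 + 17.8) × √10.8 = 0.0023 × 13.4232 × 36.80 × 3.2863 = 3.7337 mm/d

3.73 mm d⁻¹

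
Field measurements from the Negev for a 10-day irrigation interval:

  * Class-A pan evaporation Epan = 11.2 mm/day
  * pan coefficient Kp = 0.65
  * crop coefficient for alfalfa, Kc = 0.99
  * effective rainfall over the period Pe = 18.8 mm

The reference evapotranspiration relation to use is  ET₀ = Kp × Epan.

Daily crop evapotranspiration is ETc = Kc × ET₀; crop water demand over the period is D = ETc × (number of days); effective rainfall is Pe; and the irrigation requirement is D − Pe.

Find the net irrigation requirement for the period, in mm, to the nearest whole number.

ET₀ = 0.65 × 11.2 = 7.2800 mm/d
ETc = Kc × ET₀ = 0.99 × 7.2800 = 7.2072 mm/d
Crop demand D = ETc × 10 d = 7.2072 × 10 = 72.072 mm
D − Pe = 72.072 − 18.8 = 53.272 mm

53 mm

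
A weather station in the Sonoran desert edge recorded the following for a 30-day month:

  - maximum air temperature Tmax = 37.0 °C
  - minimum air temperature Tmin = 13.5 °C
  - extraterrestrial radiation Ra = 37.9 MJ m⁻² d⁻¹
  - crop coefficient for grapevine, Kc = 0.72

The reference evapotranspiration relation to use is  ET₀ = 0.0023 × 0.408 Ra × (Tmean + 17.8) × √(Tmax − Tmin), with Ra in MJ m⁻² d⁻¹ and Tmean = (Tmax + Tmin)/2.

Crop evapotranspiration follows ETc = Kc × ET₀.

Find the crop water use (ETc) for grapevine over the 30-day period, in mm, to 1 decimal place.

160.3 mm

Tmean = (37.0 + 13.5)/2 = 25.25 °C
0.408 Ra = 0.408 × 37.9 = 15.4632 mm/d equivalent
ET₀ = 0.0023 × 15.4632 × (25.25 + 17.8) × √23.5 = 0.0023 × 15.4632 × 43.05 × 4.8477 = 7.4223 mm/d
ETc = Kc × ET₀ = 0.72 × 7.4223 = 5.3441 mm/d
Over 30 days: 5.3441 × 30 = 160.323 mm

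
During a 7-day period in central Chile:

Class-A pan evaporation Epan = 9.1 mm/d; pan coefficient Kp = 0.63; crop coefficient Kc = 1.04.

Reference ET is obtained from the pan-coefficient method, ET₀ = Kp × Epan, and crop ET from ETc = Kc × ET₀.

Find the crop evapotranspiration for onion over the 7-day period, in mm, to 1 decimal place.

41.7 mm

ET₀ = 0.63 × 9.1 = 5.7330 mm/d
ETc = Kc × ET₀ = 1.04 × 5.7330 = 5.9623 mm/d
Over 7 days: 5.9623 × 7 = 41.736 mm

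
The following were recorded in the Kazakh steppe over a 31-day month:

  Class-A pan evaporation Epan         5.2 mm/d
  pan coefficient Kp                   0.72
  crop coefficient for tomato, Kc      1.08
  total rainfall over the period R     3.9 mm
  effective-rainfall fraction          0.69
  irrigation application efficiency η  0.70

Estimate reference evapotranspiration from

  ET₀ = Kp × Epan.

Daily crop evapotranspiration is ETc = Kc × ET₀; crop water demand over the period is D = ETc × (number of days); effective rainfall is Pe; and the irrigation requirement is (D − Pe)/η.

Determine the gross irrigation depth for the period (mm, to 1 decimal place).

175.2 mm

ET₀ = 0.72 × 5.2 = 3.7440 mm/d
ETc = Kc × ET₀ = 1.08 × 3.7440 = 4.0435 mm/d
Crop demand D = ETc × 31 d = 4.0435 × 31 = 125.349 mm
Pe = 0.69 × 3.9 = 2.691 mm
D − Pe = 125.349 − 2.691 = 122.658 mm
Gross irrigation = 122.658 / 0.70 = 175.226 mm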